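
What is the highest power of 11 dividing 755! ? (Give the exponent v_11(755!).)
v_11(755!) = 74

Legendre's formula: v_p(n!) = Σ_{k ≥ 1} ⌊n / p^k⌋. For p = 11, n = 755, the terms are:
  ⌊755/11^1⌋ = ⌊755/11⌋ = 68
  ⌊755/11^2⌋ = ⌊755/121⌋ = 6
(the next term ⌊755/11^3⌋ = 0, terminating the sum). Summing: v_11(755!) = 68 + 6 = 74.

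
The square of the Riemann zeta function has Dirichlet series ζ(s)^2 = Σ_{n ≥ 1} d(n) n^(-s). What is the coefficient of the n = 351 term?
d(351) = 8

ζ(s)^2 = (Σ 1/m^s)(Σ 1/k^s). The coefficient of 1/n^s in the product is the number of ordered pairs (m, k) with mk = n, which equals d(n). For n = 351, divisors are [1, 3, 9, 13, 27, 39, 117, 351], so d(351) = 8.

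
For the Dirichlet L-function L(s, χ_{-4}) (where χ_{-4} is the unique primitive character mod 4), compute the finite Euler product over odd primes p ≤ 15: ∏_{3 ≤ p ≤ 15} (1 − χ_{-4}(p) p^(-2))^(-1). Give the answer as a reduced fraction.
∏ = 143143/156160

The odd primes p ≤ 15 are [3, 5, 7, 11, 13]. For each, χ(p) = 1 if p ≡ 1 mod 4, χ(p) = −1 if p ≡ 3 mod 4. Taking (1 − χ(p)/p^2)^(-1) = p^2/(p^2 − χ(p)): (1 − (-1)/3^2)^(-1) · (1 − (1)/5^2)^(-1) · (1 − (-1)/7^2)^(-1) · (1 − (-1)/11^2)^(-1) · (1 − (1)/13^2)^(-1) = 143143/156160.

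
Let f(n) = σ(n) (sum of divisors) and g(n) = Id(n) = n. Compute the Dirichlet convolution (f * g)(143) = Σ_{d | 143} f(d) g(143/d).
(σ * Id)(143) = 621

Divisors of 143: [1, 11, 13, 143]. For each d | 143:
  d = 1: σ(1) · Id(143/1) = 1 · 143 = 143
  d = 11: σ(11) · Id(143/11) = 12 · 13 = 156
  d = 13: σ(13) · Id(143/13) = 14 · 11 = 154
  d = 143: σ(143) · Id(143/143) = 168 · 1 = 168
Summing: (σ * Id)(143) = 143 + 156 + 154 + 168 = 621.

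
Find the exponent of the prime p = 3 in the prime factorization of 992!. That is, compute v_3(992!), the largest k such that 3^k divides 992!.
v_3(992!) = 493

Legendre's formula: v_p(n!) = Σ_{k ≥ 1} ⌊n / p^k⌋. For p = 3, n = 992, the terms are:
  ⌊992/3^1⌋ = ⌊992/3⌋ = 330
  ⌊992/3^2⌋ = ⌊992/9⌋ = 110
  ⌊992/3^3⌋ = ⌊992/27⌋ = 36
  ⌊992/3^4⌋ = ⌊992/81⌋ = 12
  ⌊992/3^5⌋ = ⌊992/243⌋ = 4
  ⌊992/3^6⌋ = ⌊992/729⌋ = 1
(the next term ⌊992/3^7⌋ = 0, terminating the sum). Summing: v_3(992!) = 330 + 110 + 36 + 12 + 4 + 1 = 493.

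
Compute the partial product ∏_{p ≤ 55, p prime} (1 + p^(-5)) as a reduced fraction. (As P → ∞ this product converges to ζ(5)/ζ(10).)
∏ = 32347597211284988160480267437380591091977322089812731895007080802055947812864/31226639806314720763085693561071542877365250131832357293968847568717289128655

The primes p ≤ 55 are [2, 3, 5, 7, 11, 13, 17, 19, 23, 29, 31, 37, 41, 43, 47, 53]. For each, (1 + 1/p^5) = (p^5 + 1)/p^5. Multiplying these fractions over p ∈ [2, 3, 5, 7, 11, 13, 17, 19, 23, 29, 31, 37, 41, 43, 47, 53] gives 32347597211284988160480267437380591091977322089812731895007080802055947812864/31226639806314720763085693561071542877365250131832357293968847568717289128655. (In the limit P → ∞ this tends to ζ(5)/ζ(10).)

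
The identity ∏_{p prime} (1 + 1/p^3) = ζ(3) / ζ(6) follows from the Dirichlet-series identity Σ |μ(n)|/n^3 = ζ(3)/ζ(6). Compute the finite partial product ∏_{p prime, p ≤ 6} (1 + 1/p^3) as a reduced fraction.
∏ = 147/125

The primes p ≤ 6 are [2, 3, 5]. For each, (1 + 1/p^3) = (p^3 + 1)/p^3. Multiplying these fractions over p ∈ [2, 3, 5] gives 147/125. (In the limit P → ∞ this tends to ζ(3)/ζ(6).)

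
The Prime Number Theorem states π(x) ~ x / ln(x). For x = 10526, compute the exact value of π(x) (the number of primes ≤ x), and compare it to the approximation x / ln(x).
π(10526) = 1286;  x/ln(x) ≈ 1136.52;  relative error ≈ 11.62%.

Directly count primes up to 10526: π(10526) = 1286. The PNT approximation gives 10526/ln(10526) ≈ 10526/9.26160 ≈ 1136.52. Relative error (π(x) − x/ln(x)) / π(x) ≈ 11.62%; the approximation is known to undercount slightly (Li(x) is a better estimate).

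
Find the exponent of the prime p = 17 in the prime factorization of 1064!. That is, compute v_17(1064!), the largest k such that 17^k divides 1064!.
v_17(1064!) = 65

Legendre's formula: v_p(n!) = Σ_{k ≥ 1} ⌊n / p^k⌋. For p = 17, n = 1064, the terms are:
  ⌊1064/17^1⌋ = ⌊1064/17⌋ = 62
  ⌊1064/17^2⌋ = ⌊1064/289⌋ = 3
(the next term ⌊1064/17^3⌋ = 0, terminating the sum). Summing: v_17(1064!) = 62 + 3 = 65.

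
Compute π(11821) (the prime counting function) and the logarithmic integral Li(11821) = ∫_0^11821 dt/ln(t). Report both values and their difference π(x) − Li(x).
π(11821) = 1417;  Li(11821) ≈ 1442.03;  π(x) − Li(x) ≈ -25.03.

Direct count of primes ≤ 11821 gives π(11821) = 1417. Numerical evaluation of the logarithmic integral gives Li(11821) ≈ 1442.03. The difference π(x) − Li(x) ≈ -25.03 is typically negative for small/moderate x (Li(x) overestimates), though Littlewood's theorem shows this sign changes infinitely often.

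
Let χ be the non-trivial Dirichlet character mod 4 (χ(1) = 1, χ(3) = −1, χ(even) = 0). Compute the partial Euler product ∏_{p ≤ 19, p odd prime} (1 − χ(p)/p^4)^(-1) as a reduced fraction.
∏ = 10388364341566686475/10504466734429503488

The odd primes p ≤ 19 are [3, 5, 7, 11, 13, 17, 19]. For each, χ(p) = 1 if p ≡ 1 mod 4, χ(p) = −1 if p ≡ 3 mod 4. Taking (1 − χ(p)/p^4)^(-1) = p^4/(p^4 − χ(p)): (1 − (-1)/3^4)^(-1) · (1 − (1)/5^4)^(-1) · (1 − (-1)/7^4)^(-1) · (1 − (-1)/11^4)^(-1) · (1 − (1)/13^4)^(-1) · (1 − (1)/17^4)^(-1) · (1 − (-1)/19^4)^(-1) = 10388364341566686475/10504466734429503488.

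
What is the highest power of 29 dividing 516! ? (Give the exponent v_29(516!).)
v_29(516!) = 17

Legendre's formula: v_p(n!) = Σ_{k ≥ 1} ⌊n / p^k⌋. For p = 29, n = 516, the terms are:
  ⌊516/29^1⌋ = ⌊516/29⌋ = 17
(the next term ⌊516/29^2⌋ = 0, terminating the sum). Summing: v_29(516!) = 17 = 17.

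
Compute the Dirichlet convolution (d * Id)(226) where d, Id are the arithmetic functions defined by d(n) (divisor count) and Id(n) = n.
(d * Id)(226) = 460

Divisors of 226: [1, 2, 113, 226]. For each d | 226:
  d = 1: d(1) · Id(226/1) = 1 · 226 = 226
  d = 2: d(2) · Id(226/2) = 2 · 113 = 226
  d = 113: d(113) · Id(226/113) = 2 · 2 = 4
  d = 226: d(226) · Id(226/226) = 4 · 1 = 4
Summing: (d * Id)(226) = 226 + 226 + 4 + 4 = 460.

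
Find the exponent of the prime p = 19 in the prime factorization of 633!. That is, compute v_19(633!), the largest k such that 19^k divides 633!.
v_19(633!) = 34

Legendre's formula: v_p(n!) = Σ_{k ≥ 1} ⌊n / p^k⌋. For p = 19, n = 633, the terms are:
  ⌊633/19^1⌋ = ⌊633/19⌋ = 33
  ⌊633/19^2⌋ = ⌊633/361⌋ = 1
(the next term ⌊633/19^3⌋ = 0, terminating the sum). Summing: v_19(633!) = 33 + 1 = 34.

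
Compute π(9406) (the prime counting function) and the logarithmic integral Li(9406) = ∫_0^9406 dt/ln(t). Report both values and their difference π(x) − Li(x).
π(9406) = 1163;  Li(9406) ≈ 1181.43;  π(x) − Li(x) ≈ -18.43.

Direct count of primes ≤ 9406 gives π(9406) = 1163. Numerical evaluation of the logarithmic integral gives Li(9406) ≈ 1181.43. The difference π(x) − Li(x) ≈ -18.43 is typically negative for small/moderate x (Li(x) overestimates), though Littlewood's theorem shows this sign changes infinitely often.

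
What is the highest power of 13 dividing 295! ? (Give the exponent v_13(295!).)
v_13(295!) = 23

Legendre's formula: v_p(n!) = Σ_{k ≥ 1} ⌊n / p^k⌋. For p = 13, n = 295, the terms are:
  ⌊295/13^1⌋ = ⌊295/13⌋ = 22
  ⌊295/13^2⌋ = ⌊295/169⌋ = 1
(the next term ⌊295/13^3⌋ = 0, terminating the sum). Summing: v_13(295!) = 22 + 1 = 23.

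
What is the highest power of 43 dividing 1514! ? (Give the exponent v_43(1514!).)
v_43(1514!) = 35

Legendre's formula: v_p(n!) = Σ_{k ≥ 1} ⌊n / p^k⌋. For p = 43, n = 1514, the terms are:
  ⌊1514/43^1⌋ = ⌊1514/43⌋ = 35
(the next term ⌊1514/43^2⌋ = 0, terminating the sum). Summing: v_43(1514!) = 35 = 35.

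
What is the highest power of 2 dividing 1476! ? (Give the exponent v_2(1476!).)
v_2(1476!) = 1471

Legendre's formula: v_p(n!) = Σ_{k ≥ 1} ⌊n / p^k⌋. For p = 2, n = 1476, the terms are:
  ⌊1476/2^1⌋ = ⌊1476/2⌋ = 738
  ⌊1476/2^2⌋ = ⌊1476/4⌋ = 369
  ⌊1476/2^3⌋ = ⌊1476/8⌋ = 184
  ⌊1476/2^4⌋ = ⌊1476/16⌋ = 92
  ⌊1476/2^5⌋ = ⌊1476/32⌋ = 46
  ⌊1476/2^6⌋ = ⌊1476/64⌋ = 23
  ⌊1476/2^7⌋ = ⌊1476/128⌋ = 11
  ⌊1476/2^8⌋ = ⌊1476/256⌋ = 5
  ⌊1476/2^9⌋ = ⌊1476/512⌋ = 2
  ⌊1476/2^10⌋ = ⌊1476/1024⌋ = 1
(the next term ⌊1476/2^11⌋ = 0, terminating the sum). Summing: v_2(1476!) = 738 + 369 + 184 + 92 + 46 + 23 + 11 + 5 + 2 + 1 = 1471.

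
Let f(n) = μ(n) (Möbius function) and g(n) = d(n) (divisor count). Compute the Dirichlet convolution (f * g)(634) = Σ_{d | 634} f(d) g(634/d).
(μ * d)(634) = 1

Divisors of 634: [1, 2, 317, 634]. For each d | 634:
  d = 1: μ(1) · d(634/1) = 1 · 4 = 4
  d = 2: μ(2) · d(634/2) = -1 · 2 = -2
  d = 317: μ(317) · d(634/317) = -1 · 2 = -2
  d = 634: μ(634) · d(634/634) = 1 · 1 = 1
Summing: (μ * d)(634) = 4 + -2 + -2 + 1 = 1.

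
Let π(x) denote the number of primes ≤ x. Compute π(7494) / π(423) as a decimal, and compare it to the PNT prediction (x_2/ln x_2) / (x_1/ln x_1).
π(7494)/π(423) = 949/82 ≈ 11.5732;  PNT prediction ≈ 12.0084.

π(423) = 82 and π(7494) = 949, so π(7494)/π(423) ≈ 11.5732. The PNT-predicted ratio is (7494/ln(7494)) / (423/ln(423)) ≈ 12.0084. The two agree to within a few percent, as expected.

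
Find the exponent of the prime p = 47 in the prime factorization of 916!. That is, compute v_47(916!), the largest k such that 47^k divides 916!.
v_47(916!) = 19

Legendre's formula: v_p(n!) = Σ_{k ≥ 1} ⌊n / p^k⌋. For p = 47, n = 916, the terms are:
  ⌊916/47^1⌋ = ⌊916/47⌋ = 19
(the next term ⌊916/47^2⌋ = 0, terminating the sum). Summing: v_47(916!) = 19 = 19.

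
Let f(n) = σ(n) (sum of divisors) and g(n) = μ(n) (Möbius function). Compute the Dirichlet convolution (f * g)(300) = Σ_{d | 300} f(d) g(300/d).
(σ * μ)(300) = 300

Divisors of 300: [1, 2, 3, 4, 5, 6, 10, 12, 15, 20, 25, 30, 50, 60, 75, 100, 150, 300]. For each d | 300:
  d = 1: σ(1) · μ(300/1) = 1 · 0 = 0
  d = 2: σ(2) · μ(300/2) = 3 · 0 = 0
  d = 3: σ(3) · μ(300/3) = 4 · 0 = 0
  d = 4: σ(4) · μ(300/4) = 7 · 0 = 0
  d = 5: σ(5) · μ(300/5) = 6 · 0 = 0
  d = 6: σ(6) · μ(300/6) = 12 · 0 = 0
  d = 10: σ(10) · μ(300/10) = 18 · -1 = -18
  d = 12: σ(12) · μ(300/12) = 28 · 0 = 0
  d = 15: σ(15) · μ(300/15) = 24 · 0 = 0
  d = 20: σ(20) · μ(300/20) = 42 · 1 = 42
  d = 25: σ(25) · μ(300/25) = 31 · 0 = 0
  d = 30: σ(30) · μ(300/30) = 72 · 1 = 72
  d = 50: σ(50) · μ(300/50) = 93 · 1 = 93
  d = 60: σ(60) · μ(300/60) = 168 · -1 = -168
  d = 75: σ(75) · μ(300/75) = 124 · 0 = 0
  d = 100: σ(100) · μ(300/100) = 217 · -1 = -217
  d = 150: σ(150) · μ(300/150) = 372 · -1 = -372
  d = 300: σ(300) · μ(300/300) = 868 · 1 = 868
Summing: (σ * μ)(300) = 0 + 0 + 0 + 0 + 0 + 0 + -18 + 0 + 0 + 42 + 0 + 72 + 93 + -168 + 0 + -217 + -372 + 868 = 300.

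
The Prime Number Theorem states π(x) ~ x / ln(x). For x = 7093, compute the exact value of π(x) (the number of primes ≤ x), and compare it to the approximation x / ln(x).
π(7093) = 909;  x/ln(x) ≈ 799.94;  relative error ≈ 12.00%.

Directly count primes up to 7093: π(7093) = 909. The PNT approximation gives 7093/ln(7093) ≈ 7093/8.86686 ≈ 799.94. Relative error (π(x) − x/ln(x)) / π(x) ≈ 12.00%; the approximation is known to undercount slightly (Li(x) is a better estimate).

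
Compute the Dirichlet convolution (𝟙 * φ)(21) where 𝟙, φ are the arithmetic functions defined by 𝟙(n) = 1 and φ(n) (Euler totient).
(𝟙 * φ)(21) = 21

Divisors of 21: [1, 3, 7, 21]. For each d | 21:
  d = 1: 𝟙(1) · φ(21/1) = 1 · 12 = 12
  d = 3: 𝟙(3) · φ(21/3) = 1 · 6 = 6
  d = 7: 𝟙(7) · φ(21/7) = 1 · 2 = 2
  d = 21: 𝟙(21) · φ(21/21) = 1 · 1 = 1
Summing: (𝟙 * φ)(21) = 12 + 6 + 2 + 1 = 21.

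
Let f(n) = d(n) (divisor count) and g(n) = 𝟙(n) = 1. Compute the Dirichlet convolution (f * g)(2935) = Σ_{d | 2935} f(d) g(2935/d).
(d * 𝟙)(2935) = 9

Divisors of 2935: [1, 5, 587, 2935]. For each d | 2935:
  d = 1: d(1) · 𝟙(2935/1) = 1 · 1 = 1
  d = 5: d(5) · 𝟙(2935/5) = 2 · 1 = 2
  d = 587: d(587) · 𝟙(2935/587) = 2 · 1 = 2
  d = 2935: d(2935) · 𝟙(2935/2935) = 4 · 1 = 4
Summing: (d * 𝟙)(2935) = 1 + 2 + 2 + 4 = 9.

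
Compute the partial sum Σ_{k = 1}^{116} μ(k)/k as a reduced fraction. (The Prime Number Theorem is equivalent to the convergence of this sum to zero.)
Σ μ(k)/k = -11695632086357284237991577642263648122717789/451572209148822968402074375593480892761066957

Values of μ(k) for 1 ≤ k ≤ 116: μ(1) = 1, μ(2) = -1, μ(3) = -1, μ(5) = -1, μ(6) = 1, μ(7) = -1, μ(10) = 1, μ(11) = -1, μ(13) = -1, μ(14) = 1, μ(15) = 1, μ(17) = -1, μ(19) = -1, μ(21) = 1, μ(22) = 1, μ(23) = -1, μ(26) = 1, μ(29) = -1, μ(30) = -1, μ(31) = -1, μ(33) = 1, μ(34) = 1, μ(35) = 1, μ(37) = -1, μ(38) = 1, μ(39) = 1, μ(41) = -1, μ(42) = -1, μ(43) = -1, μ(46) = 1, μ(47) = -1, μ(51) = 1, μ(53) = -1, μ(55) = 1, μ(57) = 1, μ(58) = 1, μ(59) = -1, μ(61) = -1, μ(62) = 1, μ(65) = 1, μ(66) = -1, μ(67) = -1, μ(69) = 1, μ(70) = -1, μ(71) = -1, μ(73) = -1, μ(74) = 1, μ(77) = 1, μ(78) = -1, μ(79) = -1, μ(82) = 1, μ(83) = -1, μ(85) = 1, μ(86) = 1, μ(87) = 1, μ(89) = -1, μ(91) = 1, μ(93) = 1, μ(94) = 1, μ(95) = 1, μ(97) = -1, μ(101) = -1, μ(102) = -1, μ(103) = -1, μ(105) = -1, μ(106) = 1, μ(107) = -1, μ(109) = -1, μ(110) = -1, μ(111) = 1, μ(113) = -1, μ(114) = -1, μ(115) = 1, with μ = 0 on non-squarefree integers. Summing μ(k)/k for k where μ(k) ≠ 0 gives -11695632086357284237991577642263648122717789/451572209148822968402074375593480892761066957 ≈ -0.0259. (PNT ⟺ this sum → 0 as n → ∞.)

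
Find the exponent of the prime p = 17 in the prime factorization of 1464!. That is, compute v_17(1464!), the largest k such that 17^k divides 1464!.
v_17(1464!) = 91

Legendre's formula: v_p(n!) = Σ_{k ≥ 1} ⌊n / p^k⌋. For p = 17, n = 1464, the terms are:
  ⌊1464/17^1⌋ = ⌊1464/17⌋ = 86
  ⌊1464/17^2⌋ = ⌊1464/289⌋ = 5
(the next term ⌊1464/17^3⌋ = 0, terminating the sum). Summing: v_17(1464!) = 86 + 5 = 91.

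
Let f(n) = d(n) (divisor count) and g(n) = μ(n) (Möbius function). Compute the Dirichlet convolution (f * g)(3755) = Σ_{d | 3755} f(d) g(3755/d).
(d * μ)(3755) = 1

Divisors of 3755: [1, 5, 751, 3755]. For each d | 3755:
  d = 1: d(1) · μ(3755/1) = 1 · 1 = 1
  d = 5: d(5) · μ(3755/5) = 2 · -1 = -2
  d = 751: d(751) · μ(3755/751) = 2 · -1 = -2
  d = 3755: d(3755) · μ(3755/3755) = 4 · 1 = 4
Summing: (d * μ)(3755) = 1 + -2 + -2 + 4 = 1.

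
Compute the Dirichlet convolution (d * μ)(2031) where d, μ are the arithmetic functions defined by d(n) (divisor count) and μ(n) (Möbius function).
(d * μ)(2031) = 1

Divisors of 2031: [1, 3, 677, 2031]. For each d | 2031:
  d = 1: d(1) · μ(2031/1) = 1 · 1 = 1
  d = 3: d(3) · μ(2031/3) = 2 · -1 = -2
  d = 677: d(677) · μ(2031/677) = 2 · -1 = -2
  d = 2031: d(2031) · μ(2031/2031) = 4 · 1 = 4
Summing: (d * μ)(2031) = 1 + -2 + -2 + 4 = 1.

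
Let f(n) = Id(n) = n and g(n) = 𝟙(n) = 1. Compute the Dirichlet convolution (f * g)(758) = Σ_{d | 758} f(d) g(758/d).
(Id * 𝟙)(758) = 1140

Divisors of 758: [1, 2, 379, 758]. For each d | 758:
  d = 1: Id(1) · 𝟙(758/1) = 1 · 1 = 1
  d = 2: Id(2) · 𝟙(758/2) = 2 · 1 = 2
  d = 379: Id(379) · 𝟙(758/379) = 379 · 1 = 379
  d = 758: Id(758) · 𝟙(758/758) = 758 · 1 = 758
Summing: (Id * 𝟙)(758) = 1 + 2 + 379 + 758 = 1140.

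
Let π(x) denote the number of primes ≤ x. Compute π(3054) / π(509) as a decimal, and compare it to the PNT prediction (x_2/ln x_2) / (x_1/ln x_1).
π(3054)/π(509) = 437/97 ≈ 4.5052;  PNT prediction ≈ 4.6602.

π(509) = 97 and π(3054) = 437, so π(3054)/π(509) ≈ 4.5052. The PNT-predicted ratio is (3054/ln(3054)) / (509/ln(509)) ≈ 4.6602. The two agree to within a few percent, as expected.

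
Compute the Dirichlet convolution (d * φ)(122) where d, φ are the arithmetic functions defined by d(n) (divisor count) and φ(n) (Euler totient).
(d * φ)(122) = 186

Divisors of 122: [1, 2, 61, 122]. For each d | 122:
  d = 1: d(1) · φ(122/1) = 1 · 60 = 60
  d = 2: d(2) · φ(122/2) = 2 · 60 = 120
  d = 61: d(61) · φ(122/61) = 2 · 1 = 2
  d = 122: d(122) · φ(122/122) = 4 · 1 = 4
Summing: (d * φ)(122) = 60 + 120 + 2 + 4 = 186.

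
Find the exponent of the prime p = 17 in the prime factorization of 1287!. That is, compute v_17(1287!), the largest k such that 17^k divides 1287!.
v_17(1287!) = 79

Legendre's formula: v_p(n!) = Σ_{k ≥ 1} ⌊n / p^k⌋. For p = 17, n = 1287, the terms are:
  ⌊1287/17^1⌋ = ⌊1287/17⌋ = 75
  ⌊1287/17^2⌋ = ⌊1287/289⌋ = 4
(the next term ⌊1287/17^3⌋ = 0, terminating the sum). Summing: v_17(1287!) = 75 + 4 = 79.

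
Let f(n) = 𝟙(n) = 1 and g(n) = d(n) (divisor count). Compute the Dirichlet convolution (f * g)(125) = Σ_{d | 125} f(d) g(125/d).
(𝟙 * d)(125) = 10

Divisors of 125: [1, 5, 25, 125]. For each d | 125:
  d = 1: 𝟙(1) · d(125/1) = 1 · 4 = 4
  d = 5: 𝟙(5) · d(125/5) = 1 · 3 = 3
  d = 25: 𝟙(25) · d(125/25) = 1 · 2 = 2
  d = 125: 𝟙(125) · d(125/125) = 1 · 1 = 1
Summing: (𝟙 * d)(125) = 4 + 3 + 2 + 1 = 10.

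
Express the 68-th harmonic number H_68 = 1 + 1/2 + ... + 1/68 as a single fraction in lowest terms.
H_68 = 14094018321907827923954201611/2933773379069966367528193600

Direct summation: H_68 = 1 + 1/2 + ... + 1/68. The least common denominator is lcm(1, ..., 68) = 79211881234889091923261227200; over this denominator the numerator is 79211881234889091923261227200 + 39605940617444545961630613600 + 26403960411629697307753742400 + 19802970308722272980815306800 + 15842376246977818384652245440 + 13201980205814848653876871200 + 11315983033555584560465889600 + 9901485154361136490407653400 + 8801320137209899102584580800 + 7921188123488909192326122720 + 7201080112262644720296475200 + 6600990102907424326938435600 + 6093221633453007071020094400 + 5657991516777792280232944800 + 5280792082325939461550748480 + 4950742577180568245203826700 + 4659522425581711289603601600 + 4400660068604949551292290400 + 4169046380783636417013748800 + 3960594061744454596163061360 + 3771994344518528186821963200 + 3600540056131322360148237600 + 3443994836299525735793966400 + 3300495051453712163469217800 + 3168475249395563676930449088 + 3046610816726503535510047200 + 2933773379069966367528193600 + 2828995758388896140116472400 + 2731444180513416962871076800 + 2640396041162969730775374240 + 2555221975319002965266491200 + 2475371288590284122601913350 + 2400360037420881573432158400 + 2329761212790855644801800800 + 2263196606711116912093177920 + 2200330034302474775646145200 + 2140861654997002484412465600 + 2084523190391818208506874400 + 2031073877817669023673364800 + 1980297030872227298081530680 + 1931997103289977851786859200 + 1885997172259264093410981600 + 1842136772904397486587470400 + 1800270028065661180074118800 + 1760264027441979820516916160 + 1721997418149762867896983200 + 1685359175210406211133217600 + 1650247525726856081734608900 + 1616569004793654937209412800 + 1584237624697781838465224544 + 1553174141860570429867867200 + 1523305408363251767755023600 + 1494563796884699847608702400 + 1466886689534983183764096800 + 1440216022452528944059295040 + 1414497879194448070058236200 + 1389682126927878805671249600 + 1365722090256708481435538400 + 1342574258218459185140020800 + 1320198020581484865387687120 + 1298555430080149047922315200 + 1277610987659501482633245600 + 1257331448172842728940654400 + 1237685644295142061300956675 + 1218644326690601414204018880 + 1200180018710440786716079200 + 1182266884102822267511361600 + 1164880606395427822400900400 = 380538494691511353946763443497, so H_68 = 380538494691511353946763443497/79211881234889091923261227200; reducing by gcd(380538494691511353946763443497, 79211881234889091923261227200) = 27 gives 14094018321907827923954201611/2933773379069966367528193600 ≈ 4.80406. (The PNT-adjacent estimate ln(68) + γ ≈ 4.79672 matches within O(1/n).)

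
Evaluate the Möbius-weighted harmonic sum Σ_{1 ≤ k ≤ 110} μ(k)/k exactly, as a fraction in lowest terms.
Σ μ(k)/k = -346111831248675463001253659043942735029097/13320714134183568389441721993907990936904630

Values of μ(k) for 1 ≤ k ≤ 110: μ(1) = 1, μ(2) = -1, μ(3) = -1, μ(5) = -1, μ(6) = 1, μ(7) = -1, μ(10) = 1, μ(11) = -1, μ(13) = -1, μ(14) = 1, μ(15) = 1, μ(17) = -1, μ(19) = -1, μ(21) = 1, μ(22) = 1, μ(23) = -1, μ(26) = 1, μ(29) = -1, μ(30) = -1, μ(31) = -1, μ(33) = 1, μ(34) = 1, μ(35) = 1, μ(37) = -1, μ(38) = 1, μ(39) = 1, μ(41) = -1, μ(42) = -1, μ(43) = -1, μ(46) = 1, μ(47) = -1, μ(51) = 1, μ(53) = -1, μ(55) = 1, μ(57) = 1, μ(58) = 1, μ(59) = -1, μ(61) = -1, μ(62) = 1, μ(65) = 1, μ(66) = -1, μ(67) = -1, μ(69) = 1, μ(70) = -1, μ(71) = -1, μ(73) = -1, μ(74) = 1, μ(77) = 1, μ(78) = -1, μ(79) = -1, μ(82) = 1, μ(83) = -1, μ(85) = 1, μ(86) = 1, μ(87) = 1, μ(89) = -1, μ(91) = 1, μ(93) = 1, μ(94) = 1, μ(95) = 1, μ(97) = -1, μ(101) = -1, μ(102) = -1, μ(103) = -1, μ(105) = -1, μ(106) = 1, μ(107) = -1, μ(109) = -1, μ(110) = -1, with μ = 0 on non-squarefree integers. Summing μ(k)/k for k where μ(k) ≠ 0 gives -346111831248675463001253659043942735029097/13320714134183568389441721993907990936904630 ≈ -0.0260. (PNT ⟺ this sum → 0 as n → ∞.)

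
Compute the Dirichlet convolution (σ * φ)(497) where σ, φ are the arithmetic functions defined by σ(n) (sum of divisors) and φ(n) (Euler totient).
(σ * φ)(497) = 1988

Divisors of 497: [1, 7, 71, 497]. For each d | 497:
  d = 1: σ(1) · φ(497/1) = 1 · 420 = 420
  d = 7: σ(7) · φ(497/7) = 8 · 70 = 560
  d = 71: σ(71) · φ(497/71) = 72 · 6 = 432
  d = 497: σ(497) · φ(497/497) = 576 · 1 = 576
Summing: (σ * φ)(497) = 420 + 560 + 432 + 576 = 1988.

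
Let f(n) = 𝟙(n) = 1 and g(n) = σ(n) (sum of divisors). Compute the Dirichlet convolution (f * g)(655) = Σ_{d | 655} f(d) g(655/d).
(𝟙 * σ)(655) = 931

Divisors of 655: [1, 5, 131, 655]. For each d | 655:
  d = 1: 𝟙(1) · σ(655/1) = 1 · 792 = 792
  d = 5: 𝟙(5) · σ(655/5) = 1 · 132 = 132
  d = 131: 𝟙(131) · σ(655/131) = 1 · 6 = 6
  d = 655: 𝟙(655) · σ(655/655) = 1 · 1 = 1
Summing: (𝟙 * σ)(655) = 792 + 132 + 6 + 1 = 931.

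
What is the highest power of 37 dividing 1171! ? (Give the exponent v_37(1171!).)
v_37(1171!) = 31

Legendre's formula: v_p(n!) = Σ_{k ≥ 1} ⌊n / p^k⌋. For p = 37, n = 1171, the terms are:
  ⌊1171/37^1⌋ = ⌊1171/37⌋ = 31
(the next term ⌊1171/37^2⌋ = 0, terminating the sum). Summing: v_37(1171!) = 31 = 31.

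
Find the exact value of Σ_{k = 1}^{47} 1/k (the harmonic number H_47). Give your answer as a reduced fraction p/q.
H_47 = 280682601097106968469/63245806209101973600

Direct summation: H_47 = 1 + 1/2 + ... + 1/47. The least common denominator is lcm(1, ..., 47) = 442720643463713815200; over this denominator the numerator is 442720643463713815200 + 221360321731856907600 + 147573547821237938400 + 110680160865928453800 + 88544128692742763040 + 73786773910618969200 + 63245806209101973600 + 55340080432964226900 + 49191182607079312800 + 44272064346371381520 + 40247331223973983200 + 36893386955309484600 + 34055434112593370400 + 31622903104550986800 + 29514709564247587680 + 27670040216482113450 + 26042390791983165600 + 24595591303539656400 + 23301086498090200800 + 22136032173185690760 + 21081935403033991200 + 20123665611986991600 + 19248723628857122400 + 18446693477654742300 + 17708825738548552608 + 17027717056296685200 + 16397060869026437600 + 15811451552275493400 + 15266229084955648800 + 14757354782123793840 + 14281311079474639200 + 13835020108241056725 + 13415777074657994400 + 13021195395991582800 + 12649161241820394720 + 12297795651769828200 + 11965422796316589600 + 11650543249045100400 + 11351811370864456800 + 11068016086592845380 + 10798064474724727200 + 10540967701516995600 + 10295828917760786400 + 10061832805993495800 + 9838236521415862560 + 9624361814428561200 + 9419588158802421600 = 1964778207679748779283, so H_47 = 1964778207679748779283/442720643463713815200; reducing by gcd(1964778207679748779283, 442720643463713815200) = 7 gives 280682601097106968469/63245806209101973600 ≈ 4.43796. (The PNT-adjacent estimate ln(47) + γ ≈ 4.42736 matches within O(1/n).)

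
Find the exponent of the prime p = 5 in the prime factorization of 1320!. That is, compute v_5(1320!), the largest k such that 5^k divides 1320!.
v_5(1320!) = 328

Legendre's formula: v_p(n!) = Σ_{k ≥ 1} ⌊n / p^k⌋. For p = 5, n = 1320, the terms are:
  ⌊1320/5^1⌋ = ⌊1320/5⌋ = 264
  ⌊1320/5^2⌋ = ⌊1320/25⌋ = 52
  ⌊1320/5^3⌋ = ⌊1320/125⌋ = 10
  ⌊1320/5^4⌋ = ⌊1320/625⌋ = 2
(the next term ⌊1320/5^5⌋ = 0, terminating the sum). Summing: v_5(1320!) = 264 + 52 + 10 + 2 = 328.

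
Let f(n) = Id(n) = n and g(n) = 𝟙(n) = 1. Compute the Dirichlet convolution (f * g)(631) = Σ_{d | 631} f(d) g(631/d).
(Id * 𝟙)(631) = 632

Divisors of 631: [1, 631]. For each d | 631:
  d = 1: Id(1) · 𝟙(631/1) = 1 · 1 = 1
  d = 631: Id(631) · 𝟙(631/631) = 631 · 1 = 631
Summing: (Id * 𝟙)(631) = 1 + 631 = 632.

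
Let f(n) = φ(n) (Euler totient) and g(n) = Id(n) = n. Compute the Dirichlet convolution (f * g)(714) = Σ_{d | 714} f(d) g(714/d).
(φ * Id)(714) = 6435

Divisors of 714: [1, 2, 3, 6, 7, 14, 17, 21, 34, 42, 51, 102, 119, 238, 357, 714]. For each d | 714:
  d = 1: φ(1) · Id(714/1) = 1 · 714 = 714
  d = 2: φ(2) · Id(714/2) = 1 · 357 = 357
  d = 3: φ(3) · Id(714/3) = 2 · 238 = 476
  d = 6: φ(6) · Id(714/6) = 2 · 119 = 238
  d = 7: φ(7) · Id(714/7) = 6 · 102 = 612
  d = 14: φ(14) · Id(714/14) = 6 · 51 = 306
  d = 17: φ(17) · Id(714/17) = 16 · 42 = 672
  d = 21: φ(21) · Id(714/21) = 12 · 34 = 408
  d = 34: φ(34) · Id(714/34) = 16 · 21 = 336
  d = 42: φ(42) · Id(714/42) = 12 · 17 = 204
  d = 51: φ(51) · Id(714/51) = 32 · 14 = 448
  d = 102: φ(102) · Id(714/102) = 32 · 7 = 224
  d = 119: φ(119) · Id(714/119) = 96 · 6 = 576
  d = 238: φ(238) · Id(714/238) = 96 · 3 = 288
  d = 357: φ(357) · Id(714/357) = 192 · 2 = 384
  d = 714: φ(714) · Id(714/714) = 192 · 1 = 192
Summing: (φ * Id)(714) = 714 + 357 + 476 + 238 + 612 + 306 + 672 + 408 + 336 + 204 + 448 + 224 + 576 + 288 + 384 + 192 = 6435.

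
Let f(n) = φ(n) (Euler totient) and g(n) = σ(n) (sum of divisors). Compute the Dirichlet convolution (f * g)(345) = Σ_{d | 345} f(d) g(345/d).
(φ * σ)(345) = 2760

Divisors of 345: [1, 3, 5, 15, 23, 69, 115, 345]. For each d | 345:
  d = 1: φ(1) · σ(345/1) = 1 · 576 = 576
  d = 3: φ(3) · σ(345/3) = 2 · 144 = 288
  d = 5: φ(5) · σ(345/5) = 4 · 96 = 384
  d = 15: φ(15) · σ(345/15) = 8 · 24 = 192
  d = 23: φ(23) · σ(345/23) = 22 · 24 = 528
  d = 69: φ(69) · σ(345/69) = 44 · 6 = 264
  d = 115: φ(115) · σ(345/115) = 88 · 4 = 352
  d = 345: φ(345) · σ(345/345) = 176 · 1 = 176
Summing: (φ * σ)(345) = 576 + 288 + 384 + 192 + 528 + 264 + 352 + 176 = 2760.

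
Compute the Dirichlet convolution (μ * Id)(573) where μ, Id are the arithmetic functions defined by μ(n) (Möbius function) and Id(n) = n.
(μ * Id)(573) = 380

Divisors of 573: [1, 3, 191, 573]. For each d | 573:
  d = 1: μ(1) · Id(573/1) = 1 · 573 = 573
  d = 3: μ(3) · Id(573/3) = -1 · 191 = -191
  d = 191: μ(191) · Id(573/191) = -1 · 3 = -3
  d = 573: μ(573) · Id(573/573) = 1 · 1 = 1
Summing: (μ * Id)(573) = 573 + -191 + -3 + 1 = 380.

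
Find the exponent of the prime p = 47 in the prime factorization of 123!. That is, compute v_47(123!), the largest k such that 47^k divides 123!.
v_47(123!) = 2

Legendre's formula: v_p(n!) = Σ_{k ≥ 1} ⌊n / p^k⌋. For p = 47, n = 123, the terms are:
  ⌊123/47^1⌋ = ⌊123/47⌋ = 2
(the next term ⌊123/47^2⌋ = 0, terminating the sum). Summing: v_47(123!) = 2 = 2.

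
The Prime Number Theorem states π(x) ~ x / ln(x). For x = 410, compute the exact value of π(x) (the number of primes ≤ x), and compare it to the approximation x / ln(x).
π(410) = 80;  x/ln(x) ≈ 68.15;  relative error ≈ 14.81%.

Directly count primes up to 410: π(410) = 80. The PNT approximation gives 410/ln(410) ≈ 410/6.01616 ≈ 68.15. Relative error (π(x) − x/ln(x)) / π(x) ≈ 14.81%; the approximation is known to undercount slightly (Li(x) is a better estimate).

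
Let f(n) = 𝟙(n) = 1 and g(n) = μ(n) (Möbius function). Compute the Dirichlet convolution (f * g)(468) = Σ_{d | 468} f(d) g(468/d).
(𝟙 * μ)(468) = 0

Divisors of 468: [1, 2, 3, 4, 6, 9, 12, 13, 18, 26, 36, 39, 52, 78, 117, 156, 234, 468]. For each d | 468:
  d = 1: 𝟙(1) · μ(468/1) = 1 · 0 = 0
  d = 2: 𝟙(2) · μ(468/2) = 1 · 0 = 0
  d = 3: 𝟙(3) · μ(468/3) = 1 · 0 = 0
  d = 4: 𝟙(4) · μ(468/4) = 1 · 0 = 0
  d = 6: 𝟙(6) · μ(468/6) = 1 · -1 = -1
  d = 9: 𝟙(9) · μ(468/9) = 1 · 0 = 0
  d = 12: 𝟙(12) · μ(468/12) = 1 · 1 = 1
  d = 13: 𝟙(13) · μ(468/13) = 1 · 0 = 0
  d = 18: 𝟙(18) · μ(468/18) = 1 · 1 = 1
  d = 26: 𝟙(26) · μ(468/26) = 1 · 0 = 0
  d = 36: 𝟙(36) · μ(468/36) = 1 · -1 = -1
  d = 39: 𝟙(39) · μ(468/39) = 1 · 0 = 0
  d = 52: 𝟙(52) · μ(468/52) = 1 · 0 = 0
  d = 78: 𝟙(78) · μ(468/78) = 1 · 1 = 1
  d = 117: 𝟙(117) · μ(468/117) = 1 · 0 = 0
  d = 156: 𝟙(156) · μ(468/156) = 1 · -1 = -1
  d = 234: 𝟙(234) · μ(468/234) = 1 · -1 = -1
  d = 468: 𝟙(468) · μ(468/468) = 1 · 1 = 1
Summing: (𝟙 * μ)(468) = 0 + 0 + 0 + 0 + -1 + 0 + 1 + 0 + 1 + 0 + -1 + 0 + 0 + 1 + 0 + -1 + -1 + 1 = 0.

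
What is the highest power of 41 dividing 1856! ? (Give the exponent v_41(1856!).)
v_41(1856!) = 46

Legendre's formula: v_p(n!) = Σ_{k ≥ 1} ⌊n / p^k⌋. For p = 41, n = 1856, the terms are:
  ⌊1856/41^1⌋ = ⌊1856/41⌋ = 45
  ⌊1856/41^2⌋ = ⌊1856/1681⌋ = 1
(the next term ⌊1856/41^3⌋ = 0, terminating the sum). Summing: v_41(1856!) = 45 + 1 = 46.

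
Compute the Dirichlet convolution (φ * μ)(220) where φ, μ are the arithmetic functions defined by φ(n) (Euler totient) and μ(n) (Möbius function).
(φ * μ)(220) = 27

Divisors of 220: [1, 2, 4, 5, 10, 11, 20, 22, 44, 55, 110, 220]. For each d | 220:
  d = 1: φ(1) · μ(220/1) = 1 · 0 = 0
  d = 2: φ(2) · μ(220/2) = 1 · -1 = -1
  d = 4: φ(4) · μ(220/4) = 2 · 1 = 2
  d = 5: φ(5) · μ(220/5) = 4 · 0 = 0
  d = 10: φ(10) · μ(220/10) = 4 · 1 = 4
  d = 11: φ(11) · μ(220/11) = 10 · 0 = 0
  d = 20: φ(20) · μ(220/20) = 8 · -1 = -8
  d = 22: φ(22) · μ(220/22) = 10 · 1 = 10
  d = 44: φ(44) · μ(220/44) = 20 · -1 = -20
  d = 55: φ(55) · μ(220/55) = 40 · 0 = 0
  d = 110: φ(110) · μ(220/110) = 40 · -1 = -40
  d = 220: φ(220) · μ(220/220) = 80 · 1 = 80
Summing: (φ * μ)(220) = 0 + -1 + 2 + 0 + 4 + 0 + -8 + 10 + -20 + 0 + -40 + 80 = 27.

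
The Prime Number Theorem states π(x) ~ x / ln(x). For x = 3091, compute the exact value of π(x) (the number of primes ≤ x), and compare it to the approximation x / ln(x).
π(3091) = 442;  x/ln(x) ≈ 384.63;  relative error ≈ 12.98%.

Directly count primes up to 3091: π(3091) = 442. The PNT approximation gives 3091/ln(3091) ≈ 3091/8.03625 ≈ 384.63. Relative error (π(x) − x/ln(x)) / π(x) ≈ 12.98%; the approximation is known to undercount slightly (Li(x) is a better estimate).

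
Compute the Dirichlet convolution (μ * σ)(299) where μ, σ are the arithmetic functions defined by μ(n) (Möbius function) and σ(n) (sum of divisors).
(μ * σ)(299) = 299

Divisors of 299: [1, 13, 23, 299]. For each d | 299:
  d = 1: μ(1) · σ(299/1) = 1 · 336 = 336
  d = 13: μ(13) · σ(299/13) = -1 · 24 = -24
  d = 23: μ(23) · σ(299/23) = -1 · 14 = -14
  d = 299: μ(299) · σ(299/299) = 1 · 1 = 1
Summing: (μ * σ)(299) = 336 + -24 + -14 + 1 = 299.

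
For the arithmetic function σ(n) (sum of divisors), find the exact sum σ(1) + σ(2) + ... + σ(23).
Σ_{n ≤ 23} σ(n) = 431

Compute σ(n) for each 1 ≤ n ≤ 23: σ(1) = 1, σ(2) = 3, σ(3) = 4, σ(4) = 7, σ(5) = 6, σ(6) = 12, σ(7) = 8, σ(8) = 15, σ(9) = 13, σ(10) = 18, σ(11) = 12, σ(12) = 28, σ(13) = 14, σ(14) = 24, σ(15) = 24, σ(16) = 31, σ(17) = 18, σ(18) = 39, σ(19) = 20, σ(20) = 42, σ(21) = 32, σ(22) = 36, σ(23) = 24. Summing all 23 values: 431. (Average order: Σ_{n ≤ x} σ(n) ~ (π²/12) x². For x = 23, (π²/12)·23² ≈ 435.09.)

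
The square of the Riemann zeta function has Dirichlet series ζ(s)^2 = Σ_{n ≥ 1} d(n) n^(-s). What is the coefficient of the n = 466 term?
d(466) = 4

ζ(s)^2 = (Σ 1/m^s)(Σ 1/k^s). The coefficient of 1/n^s in the product is the number of ordered pairs (m, k) with mk = n, which equals d(n). For n = 466, divisors are [1, 2, 233, 466], so d(466) = 4.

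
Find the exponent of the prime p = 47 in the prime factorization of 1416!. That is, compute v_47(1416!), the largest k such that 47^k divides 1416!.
v_47(1416!) = 30

Legendre's formula: v_p(n!) = Σ_{k ≥ 1} ⌊n / p^k⌋. For p = 47, n = 1416, the terms are:
  ⌊1416/47^1⌋ = ⌊1416/47⌋ = 30
(the next term ⌊1416/47^2⌋ = 0, terminating the sum). Summing: v_47(1416!) = 30 = 30.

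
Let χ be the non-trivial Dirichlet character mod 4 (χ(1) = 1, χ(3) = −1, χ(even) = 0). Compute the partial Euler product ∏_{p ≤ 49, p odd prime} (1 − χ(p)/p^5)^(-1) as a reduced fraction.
∏ = 7508883803148623376075754946450365737429310788606076172798130278074505/7537845509642297199917174706861149114875564283464393121061743521431552

The odd primes p ≤ 49 are [3, 5, 7, 11, 13, 17, 19, 23, 29, 31, 37, 41, 43, 47]. For each, χ(p) = 1 if p ≡ 1 mod 4, χ(p) = −1 if p ≡ 3 mod 4. Taking (1 − χ(p)/p^5)^(-1) = p^5/(p^5 − χ(p)): (1 − (-1)/3^5)^(-1) · (1 − (1)/5^5)^(-1) · (1 − (-1)/7^5)^(-1) · (1 − (-1)/11^5)^(-1) · (1 − (1)/13^5)^(-1) · (1 − (1)/17^5)^(-1) · (1 − (-1)/19^5)^(-1) · (1 − (-1)/23^5)^(-1) · (1 − (1)/29^5)^(-1) · (1 − (-1)/31^5)^(-1) · (1 − (1)/37^5)^(-1) · (1 − (1)/41^5)^(-1) · (1 − (-1)/43^5)^(-1) · (1 − (-1)/47^5)^(-1) = 7508883803148623376075754946450365737429310788606076172798130278074505/7537845509642297199917174706861149114875564283464393121061743521431552.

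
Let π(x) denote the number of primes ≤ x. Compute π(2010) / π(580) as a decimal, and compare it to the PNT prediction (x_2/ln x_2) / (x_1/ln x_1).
π(2010)/π(580) = 304/106 ≈ 2.8679;  PNT prediction ≈ 2.8992.

π(580) = 106 and π(2010) = 304, so π(2010)/π(580) ≈ 2.8679. The PNT-predicted ratio is (2010/ln(2010)) / (580/ln(580)) ≈ 2.8992. The two agree to within a few percent, as expected.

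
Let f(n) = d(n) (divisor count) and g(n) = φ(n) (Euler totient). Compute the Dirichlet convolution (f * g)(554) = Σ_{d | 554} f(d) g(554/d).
(d * φ)(554) = 834

Divisors of 554: [1, 2, 277, 554]. For each d | 554:
  d = 1: d(1) · φ(554/1) = 1 · 276 = 276
  d = 2: d(2) · φ(554/2) = 2 · 276 = 552
  d = 277: d(277) · φ(554/277) = 2 · 1 = 2
  d = 554: d(554) · φ(554/554) = 4 · 1 = 4
Summing: (d * φ)(554) = 276 + 552 + 2 + 4 = 834.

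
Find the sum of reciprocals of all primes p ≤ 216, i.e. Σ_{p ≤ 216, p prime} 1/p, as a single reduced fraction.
Σ 1/p = 3215488142498485484492183158345029261034221047849345857469577412562094716564064084247/1645783550795210387735581011435590727981167322669649249414629852197255934130751870910

π(216) = 47, so the primes ≤ 216 are [2, 3, 5, 7, 11, 13, 17, 19, 23, 29, 31, 37, 41, 43, 47, 53, 59, 61, 67, 71, 73, 79, 83, 89, 97, 101, 103, 107, 109, 113, 127, 131, 137, 139, 149, 151, 157, 163, 167, 173, 179, 181, 191, 193, 197, 199, 211]. Summing 1/p over these primes: 3215488142498485484492183158345029261034221047849345857469577412562094716564064084247/1645783550795210387735581011435590727981167322669649249414629852197255934130751870910 ≈ 1.9538. Mertens estimate ln ln(216) + 0.2615 ≈ 1.9433.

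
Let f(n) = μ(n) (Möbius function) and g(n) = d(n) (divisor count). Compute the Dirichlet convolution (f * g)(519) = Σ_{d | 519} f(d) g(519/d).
(μ * d)(519) = 1

Divisors of 519: [1, 3, 173, 519]. For each d | 519:
  d = 1: μ(1) · d(519/1) = 1 · 4 = 4
  d = 3: μ(3) · d(519/3) = -1 · 2 = -2
  d = 173: μ(173) · d(519/173) = -1 · 2 = -2
  d = 519: μ(519) · d(519/519) = 1 · 1 = 1
Summing: (μ * d)(519) = 4 + -2 + -2 + 1 = 1.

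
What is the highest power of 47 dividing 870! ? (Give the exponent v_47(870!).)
v_47(870!) = 18

Legendre's formula: v_p(n!) = Σ_{k ≥ 1} ⌊n / p^k⌋. For p = 47, n = 870, the terms are:
  ⌊870/47^1⌋ = ⌊870/47⌋ = 18
(the next term ⌊870/47^2⌋ = 0, terminating the sum). Summing: v_47(870!) = 18 = 18.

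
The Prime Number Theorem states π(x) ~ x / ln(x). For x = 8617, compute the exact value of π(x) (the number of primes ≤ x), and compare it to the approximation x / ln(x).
π(8617) = 1072;  x/ln(x) ≈ 950.95;  relative error ≈ 11.29%.

Directly count primes up to 8617: π(8617) = 1072. The PNT approximation gives 8617/ln(8617) ≈ 8617/9.06149 ≈ 950.95. Relative error (π(x) − x/ln(x)) / π(x) ≈ 11.29%; the approximation is known to undercount slightly (Li(x) is a better estimate).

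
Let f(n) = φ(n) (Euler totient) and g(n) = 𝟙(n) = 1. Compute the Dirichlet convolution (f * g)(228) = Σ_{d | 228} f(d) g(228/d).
(φ * 𝟙)(228) = 228

Divisors of 228: [1, 2, 3, 4, 6, 12, 19, 38, 57, 76, 114, 228]. For each d | 228:
  d = 1: φ(1) · 𝟙(228/1) = 1 · 1 = 1
  d = 2: φ(2) · 𝟙(228/2) = 1 · 1 = 1
  d = 3: φ(3) · 𝟙(228/3) = 2 · 1 = 2
  d = 4: φ(4) · 𝟙(228/4) = 2 · 1 = 2
  d = 6: φ(6) · 𝟙(228/6) = 2 · 1 = 2
  d = 12: φ(12) · 𝟙(228/12) = 4 · 1 = 4
  d = 19: φ(19) · 𝟙(228/19) = 18 · 1 = 18
  d = 38: φ(38) · 𝟙(228/38) = 18 · 1 = 18
  d = 57: φ(57) · 𝟙(228/57) = 36 · 1 = 36
  d = 76: φ(76) · 𝟙(228/76) = 36 · 1 = 36
  d = 114: φ(114) · 𝟙(228/114) = 36 · 1 = 36
  d = 228: φ(228) · 𝟙(228/228) = 72 · 1 = 72
Summing: (φ * 𝟙)(228) = 1 + 1 + 2 + 2 + 2 + 4 + 18 + 18 + 36 + 36 + 36 + 72 = 228.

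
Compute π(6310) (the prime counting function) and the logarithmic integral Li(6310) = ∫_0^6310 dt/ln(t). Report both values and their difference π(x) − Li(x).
π(6310) = 820;  Li(6310) ≈ 835.94;  π(x) − Li(x) ≈ -15.94.

Direct count of primes ≤ 6310 gives π(6310) = 820. Numerical evaluation of the logarithmic integral gives Li(6310) ≈ 835.94. The difference π(x) − Li(x) ≈ -15.94 is typically negative for small/moderate x (Li(x) overestimates), though Littlewood's theorem shows this sign changes infinitely often.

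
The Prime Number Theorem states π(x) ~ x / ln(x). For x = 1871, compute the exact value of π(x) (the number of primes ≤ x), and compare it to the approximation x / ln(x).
π(1871) = 286;  x/ln(x) ≈ 248.33;  relative error ≈ 13.17%.

Directly count primes up to 1871: π(1871) = 286. The PNT approximation gives 1871/ln(1871) ≈ 1871/7.53423 ≈ 248.33. Relative error (π(x) − x/ln(x)) / π(x) ≈ 13.17%; the approximation is known to undercount slightly (Li(x) is a better estimate).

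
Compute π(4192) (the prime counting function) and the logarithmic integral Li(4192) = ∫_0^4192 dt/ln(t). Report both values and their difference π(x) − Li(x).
π(4192) = 574;  Li(4192) ≈ 588.45;  π(x) − Li(x) ≈ -14.45.

Direct count of primes ≤ 4192 gives π(4192) = 574. Numerical evaluation of the logarithmic integral gives Li(4192) ≈ 588.45. The difference π(x) − Li(x) ≈ -14.45 is typically negative for small/moderate x (Li(x) overestimates), though Littlewood's theorem shows this sign changes infinitely often.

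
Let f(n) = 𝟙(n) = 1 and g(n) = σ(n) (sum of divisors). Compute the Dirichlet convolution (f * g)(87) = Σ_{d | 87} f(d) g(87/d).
(𝟙 * σ)(87) = 155

Divisors of 87: [1, 3, 29, 87]. For each d | 87:
  d = 1: 𝟙(1) · σ(87/1) = 1 · 120 = 120
  d = 3: 𝟙(3) · σ(87/3) = 1 · 30 = 30
  d = 29: 𝟙(29) · σ(87/29) = 1 · 4 = 4
  d = 87: 𝟙(87) · σ(87/87) = 1 · 1 = 1
Summing: (𝟙 * σ)(87) = 120 + 30 + 4 + 1 = 155.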